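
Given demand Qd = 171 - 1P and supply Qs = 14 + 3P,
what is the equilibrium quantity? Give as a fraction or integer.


First find equilibrium price:
171 - 1P = 14 + 3P
P* = 157/4 = 157/4
Then substitute into demand:
Q* = 171 - 1 * 157/4 = 527/4

527/4


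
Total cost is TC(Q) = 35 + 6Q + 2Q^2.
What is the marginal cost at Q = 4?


MC = dTC/dQ = 6 + 2*2*Q
At Q = 4:
MC = 6 + 4*4
MC = 6 + 16 = 22

22


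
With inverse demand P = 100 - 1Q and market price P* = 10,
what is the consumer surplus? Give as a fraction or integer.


Maximum willingness to pay (at Q=0): P_max = 100
Quantity demanded at P* = 10:
Q* = (100 - 10)/1 = 90
CS = (1/2) * Q* * (P_max - P*)
CS = (1/2) * 90 * (100 - 10)
CS = (1/2) * 90 * 90 = 4050

4050


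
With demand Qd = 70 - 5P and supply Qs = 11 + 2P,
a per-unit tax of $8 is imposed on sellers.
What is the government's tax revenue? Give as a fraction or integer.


With tax on sellers, new supply: Qs' = 11 + 2(P - 8)
= 2P - 5
New equilibrium quantity:
Q_new = 115/7
Tax revenue = tax * Q_new = 8 * 115/7 = 920/7

920/7


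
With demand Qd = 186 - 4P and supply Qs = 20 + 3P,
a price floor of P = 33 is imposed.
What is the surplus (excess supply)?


At P = 33:
Qd = 186 - 4*33 = 54
Qs = 20 + 3*33 = 119
Surplus = Qs - Qd = 119 - 54 = 65

65


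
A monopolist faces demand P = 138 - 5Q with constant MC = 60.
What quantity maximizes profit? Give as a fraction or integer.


TR = P*Q = (138 - 5Q)Q = 138Q - 5Q^2
MR = dTR/dQ = 138 - 10Q
Set MR = MC:
138 - 10Q = 60
78 = 10Q
Q* = 78/10 = 39/5

39/5


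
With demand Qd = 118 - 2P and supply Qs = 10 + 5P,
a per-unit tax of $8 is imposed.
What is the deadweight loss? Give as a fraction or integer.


Pre-tax equilibrium quantity: Q* = 610/7
Post-tax equilibrium quantity: Q_tax = 530/7
Reduction in quantity: Q* - Q_tax = 80/7
DWL = (1/2) * tax * (Q* - Q_tax)
DWL = (1/2) * 8 * 80/7 = 320/7

320/7


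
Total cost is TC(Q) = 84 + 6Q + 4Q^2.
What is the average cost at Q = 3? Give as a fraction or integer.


TC(3) = 84 + 6*3 + 4*3^2
TC(3) = 84 + 18 + 36 = 138
AC = TC/Q = 138/3 = 46

46


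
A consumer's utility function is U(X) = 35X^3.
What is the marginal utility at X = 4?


MU = dU/dX = 35*3*X^(3-1)
MU = 105*X^2
At X = 4:
MU = 105 * 4^2
MU = 105 * 16 = 1680

1680


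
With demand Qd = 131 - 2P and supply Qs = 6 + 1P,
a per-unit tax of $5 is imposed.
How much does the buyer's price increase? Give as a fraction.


With a per-unit tax, the buyer's price increase depends on relative slopes.
Supply slope: d = 1, Demand slope: b = 2
Buyer's price increase = d * tax / (b + d)
= 1 * 5 / (2 + 1)
= 5 / 3 = 5/3

5/3


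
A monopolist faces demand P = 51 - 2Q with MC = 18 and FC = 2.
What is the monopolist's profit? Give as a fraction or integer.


MR = MC: 51 - 4Q = 18
Q* = 33/4
P* = 51 - 2*33/4 = 69/2
Profit = (P* - MC)*Q* - FC
= (69/2 - 18)*33/4 - 2
= 33/2*33/4 - 2
= 1089/8 - 2 = 1073/8

1073/8


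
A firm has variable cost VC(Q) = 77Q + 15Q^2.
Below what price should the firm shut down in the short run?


AVC(Q) = VC(Q)/Q = 77 + 15Q
AVC is increasing in Q, so minimum AVC is at Q -> 0+.
Min AVC = 77
The firm should shut down if P < 77.

77


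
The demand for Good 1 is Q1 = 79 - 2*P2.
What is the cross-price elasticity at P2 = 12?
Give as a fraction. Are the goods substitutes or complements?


dQ1/dP2 = -2
At P2 = 12: Q1 = 79 - 2*12 = 55
Exy = (dQ1/dP2)(P2/Q1) = -2 * 12 / 55 = -24/55
Since Exy < 0, the goods are complements.

-24/55 (complements)


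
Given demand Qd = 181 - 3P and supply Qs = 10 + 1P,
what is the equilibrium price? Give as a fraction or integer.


At equilibrium, Qd = Qs.
181 - 3P = 10 + 1P
181 - 10 = 3P + 1P
171 = 4P
P* = 171/4 = 171/4

171/4


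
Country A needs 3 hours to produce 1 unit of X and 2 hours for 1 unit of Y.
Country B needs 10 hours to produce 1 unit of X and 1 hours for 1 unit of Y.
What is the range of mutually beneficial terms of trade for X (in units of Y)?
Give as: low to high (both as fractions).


Opportunity cost of X for Country A = hours_X / hours_Y = 3/2 = 3/2 units of Y
Opportunity cost of X for Country B = hours_X / hours_Y = 10/1 = 10 units of Y
Terms of trade must be between the two opportunity costs.
Range: 3/2 to 10

3/2 to 10


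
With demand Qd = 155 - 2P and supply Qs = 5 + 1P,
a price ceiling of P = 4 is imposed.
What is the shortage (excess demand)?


At P = 4:
Qd = 155 - 2*4 = 147
Qs = 5 + 1*4 = 9
Shortage = Qd - Qs = 147 - 9 = 138

138


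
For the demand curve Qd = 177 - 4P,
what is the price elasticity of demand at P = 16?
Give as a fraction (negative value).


dQ/dP = -4
At P = 16: Q = 177 - 4*16 = 113
E = (dQ/dP)(P/Q) = (-4)(16/113) = -64/113

-64/113


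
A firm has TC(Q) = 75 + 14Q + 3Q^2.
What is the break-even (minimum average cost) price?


AC(Q) = 75/Q + 14 + 3Q
To minimize: dAC/dQ = -75/Q^2 + 3 = 0
Q^2 = 75/3 = 25
Q* = 5
Min AC = 75/5 + 14 + 3*5
Min AC = 15 + 14 + 15 = 44

44


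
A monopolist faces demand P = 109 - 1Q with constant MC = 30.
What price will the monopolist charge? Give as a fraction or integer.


MR = 109 - 2Q
Set MR = MC: 109 - 2Q = 30
Q* = 79/2
Substitute into demand:
P* = 109 - 1*79/2 = 139/2

139/2


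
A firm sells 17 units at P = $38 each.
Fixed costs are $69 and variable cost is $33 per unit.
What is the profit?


Total Revenue = P * Q = 38 * 17 = $646
Total Cost = FC + VC*Q = 69 + 33*17 = $630
Profit = TR - TC = 646 - 630 = $16

$16


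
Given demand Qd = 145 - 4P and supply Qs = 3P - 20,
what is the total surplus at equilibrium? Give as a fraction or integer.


Find equilibrium: 145 - 4P = 3P - 20
145 + 20 = 7P
P* = 165/7 = 165/7
Q* = 3*165/7 - 20 = 355/7
Inverse demand: P = 145/4 - Q/4, so P_max = 145/4
Inverse supply: P = 20/3 + Q/3, so P_min = 20/3
CS = (1/2) * 355/7 * (145/4 - 165/7) = 126025/392
PS = (1/2) * 355/7 * (165/7 - 20/3) = 126025/294
TS = CS + PS = 126025/392 + 126025/294 = 126025/168

126025/168


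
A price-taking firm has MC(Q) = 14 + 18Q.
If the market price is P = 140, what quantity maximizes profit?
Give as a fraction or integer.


In perfect competition, profit is maximized where P = MC.
140 = 14 + 18Q
126 = 18Q
Q* = 126/18 = 7

7


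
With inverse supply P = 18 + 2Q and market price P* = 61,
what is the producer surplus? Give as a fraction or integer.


Minimum supply price (at Q=0): P_min = 18
Quantity supplied at P* = 61:
Q* = (61 - 18)/2 = 43/2
PS = (1/2) * Q* * (P* - P_min)
PS = (1/2) * 43/2 * (61 - 18)
PS = (1/2) * 43/2 * 43 = 1849/4

1849/4


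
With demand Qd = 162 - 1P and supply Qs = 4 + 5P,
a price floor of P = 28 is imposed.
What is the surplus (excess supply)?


At P = 28:
Qd = 162 - 1*28 = 134
Qs = 4 + 5*28 = 144
Surplus = Qs - Qd = 144 - 134 = 10

10


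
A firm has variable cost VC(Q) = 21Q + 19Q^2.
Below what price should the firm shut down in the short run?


AVC(Q) = VC(Q)/Q = 21 + 19Q
AVC is increasing in Q, so minimum AVC is at Q -> 0+.
Min AVC = 21
The firm should shut down if P < 21.

21


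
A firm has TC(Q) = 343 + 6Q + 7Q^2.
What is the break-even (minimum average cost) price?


AC(Q) = 343/Q + 6 + 7Q
To minimize: dAC/dQ = -343/Q^2 + 7 = 0
Q^2 = 343/7 = 49
Q* = 7
Min AC = 343/7 + 6 + 7*7
Min AC = 49 + 6 + 49 = 104

104


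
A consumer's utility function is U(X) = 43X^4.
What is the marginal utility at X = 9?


MU = dU/dX = 43*4*X^(4-1)
MU = 172*X^3
At X = 9:
MU = 172 * 9^3
MU = 172 * 729 = 125388

125388


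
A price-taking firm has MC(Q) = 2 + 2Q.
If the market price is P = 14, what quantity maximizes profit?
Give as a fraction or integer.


In perfect competition, profit is maximized where P = MC.
14 = 2 + 2Q
12 = 2Q
Q* = 12/2 = 6

6


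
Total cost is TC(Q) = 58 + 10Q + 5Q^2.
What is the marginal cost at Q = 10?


MC = dTC/dQ = 10 + 2*5*Q
At Q = 10:
MC = 10 + 10*10
MC = 10 + 100 = 110

110


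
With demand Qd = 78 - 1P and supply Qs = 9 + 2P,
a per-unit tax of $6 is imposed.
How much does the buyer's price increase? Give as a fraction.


With a per-unit tax, the buyer's price increase depends on relative slopes.
Supply slope: d = 2, Demand slope: b = 1
Buyer's price increase = d * tax / (b + d)
= 2 * 6 / (1 + 2)
= 12 / 3 = 4

4


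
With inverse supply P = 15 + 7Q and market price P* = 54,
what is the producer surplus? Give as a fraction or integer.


Minimum supply price (at Q=0): P_min = 15
Quantity supplied at P* = 54:
Q* = (54 - 15)/7 = 39/7
PS = (1/2) * Q* * (P* - P_min)
PS = (1/2) * 39/7 * (54 - 15)
PS = (1/2) * 39/7 * 39 = 1521/14

1521/14


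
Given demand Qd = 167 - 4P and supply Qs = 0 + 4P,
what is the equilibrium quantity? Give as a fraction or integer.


First find equilibrium price:
167 - 4P = 0 + 4P
P* = 167/8 = 167/8
Then substitute into demand:
Q* = 167 - 4 * 167/8 = 167/2

167/2


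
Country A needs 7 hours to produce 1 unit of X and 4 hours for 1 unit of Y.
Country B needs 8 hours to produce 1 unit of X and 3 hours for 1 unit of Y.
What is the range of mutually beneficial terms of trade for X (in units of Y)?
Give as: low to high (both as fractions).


Opportunity cost of X for Country A = hours_X / hours_Y = 7/4 = 7/4 units of Y
Opportunity cost of X for Country B = hours_X / hours_Y = 8/3 = 8/3 units of Y
Terms of trade must be between the two opportunity costs.
Range: 7/4 to 8/3

7/4 to 8/3


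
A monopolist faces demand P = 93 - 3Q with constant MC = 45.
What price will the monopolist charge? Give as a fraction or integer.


MR = 93 - 6Q
Set MR = MC: 93 - 6Q = 45
Q* = 8
Substitute into demand:
P* = 93 - 3*8 = 69

69


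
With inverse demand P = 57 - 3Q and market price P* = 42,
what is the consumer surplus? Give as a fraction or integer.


Maximum willingness to pay (at Q=0): P_max = 57
Quantity demanded at P* = 42:
Q* = (57 - 42)/3 = 5
CS = (1/2) * Q* * (P_max - P*)
CS = (1/2) * 5 * (57 - 42)
CS = (1/2) * 5 * 15 = 75/2

75/2


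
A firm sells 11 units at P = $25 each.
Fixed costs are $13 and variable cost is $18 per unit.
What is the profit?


Total Revenue = P * Q = 25 * 11 = $275
Total Cost = FC + VC*Q = 13 + 18*11 = $211
Profit = TR - TC = 275 - 211 = $64

$64


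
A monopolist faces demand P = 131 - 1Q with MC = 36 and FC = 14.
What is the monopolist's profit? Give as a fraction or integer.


MR = MC: 131 - 2Q = 36
Q* = 95/2
P* = 131 - 1*95/2 = 167/2
Profit = (P* - MC)*Q* - FC
= (167/2 - 36)*95/2 - 14
= 95/2*95/2 - 14
= 9025/4 - 14 = 8969/4

8969/4


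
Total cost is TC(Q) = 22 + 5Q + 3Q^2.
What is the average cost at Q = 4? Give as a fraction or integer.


TC(4) = 22 + 5*4 + 3*4^2
TC(4) = 22 + 20 + 48 = 90
AC = TC/Q = 90/4 = 45/2

45/2


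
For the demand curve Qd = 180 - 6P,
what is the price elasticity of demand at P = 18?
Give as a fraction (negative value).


dQ/dP = -6
At P = 18: Q = 180 - 6*18 = 72
E = (dQ/dP)(P/Q) = (-6)(18/72) = -3/2

-3/2


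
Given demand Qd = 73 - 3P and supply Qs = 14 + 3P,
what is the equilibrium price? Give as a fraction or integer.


At equilibrium, Qd = Qs.
73 - 3P = 14 + 3P
73 - 14 = 3P + 3P
59 = 6P
P* = 59/6 = 59/6

59/6


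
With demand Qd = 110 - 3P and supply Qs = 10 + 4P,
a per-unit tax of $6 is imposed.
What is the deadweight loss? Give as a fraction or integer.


Pre-tax equilibrium quantity: Q* = 470/7
Post-tax equilibrium quantity: Q_tax = 398/7
Reduction in quantity: Q* - Q_tax = 72/7
DWL = (1/2) * tax * (Q* - Q_tax)
DWL = (1/2) * 6 * 72/7 = 216/7

216/7


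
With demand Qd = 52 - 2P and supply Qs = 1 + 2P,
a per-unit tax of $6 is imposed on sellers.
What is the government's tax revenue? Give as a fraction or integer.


With tax on sellers, new supply: Qs' = 1 + 2(P - 6)
= 2P - 11
New equilibrium quantity:
Q_new = 41/2
Tax revenue = tax * Q_new = 6 * 41/2 = 123

123


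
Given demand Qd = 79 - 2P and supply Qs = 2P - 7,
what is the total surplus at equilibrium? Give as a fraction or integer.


Find equilibrium: 79 - 2P = 2P - 7
79 + 7 = 4P
P* = 86/4 = 43/2
Q* = 2*43/2 - 7 = 36
Inverse demand: P = 79/2 - Q/2, so P_max = 79/2
Inverse supply: P = 7/2 + Q/2, so P_min = 7/2
CS = (1/2) * 36 * (79/2 - 43/2) = 324
PS = (1/2) * 36 * (43/2 - 7/2) = 324
TS = CS + PS = 324 + 324 = 648

648


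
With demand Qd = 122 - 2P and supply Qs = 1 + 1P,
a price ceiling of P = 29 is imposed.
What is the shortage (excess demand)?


At P = 29:
Qd = 122 - 2*29 = 64
Qs = 1 + 1*29 = 30
Shortage = Qd - Qs = 64 - 30 = 34

34


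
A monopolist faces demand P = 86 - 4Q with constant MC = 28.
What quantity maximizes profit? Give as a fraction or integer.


TR = P*Q = (86 - 4Q)Q = 86Q - 4Q^2
MR = dTR/dQ = 86 - 8Q
Set MR = MC:
86 - 8Q = 28
58 = 8Q
Q* = 58/8 = 29/4

29/4


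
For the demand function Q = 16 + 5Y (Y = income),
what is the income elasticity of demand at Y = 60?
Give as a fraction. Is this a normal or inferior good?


dQ/dY = 5
At Y = 60: Q = 16 + 5*60 = 316
Ey = (dQ/dY)(Y/Q) = 5 * 60 / 316 = 75/79
Since Ey > 0, this is a normal good.

75/79 (normal good)


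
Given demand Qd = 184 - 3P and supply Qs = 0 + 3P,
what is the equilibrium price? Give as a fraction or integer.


At equilibrium, Qd = Qs.
184 - 3P = 0 + 3P
184 - 0 = 3P + 3P
184 = 6P
P* = 184/6 = 92/3

92/3


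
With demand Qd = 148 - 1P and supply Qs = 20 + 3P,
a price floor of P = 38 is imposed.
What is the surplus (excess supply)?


At P = 38:
Qd = 148 - 1*38 = 110
Qs = 20 + 3*38 = 134
Surplus = Qs - Qd = 134 - 110 = 24

24


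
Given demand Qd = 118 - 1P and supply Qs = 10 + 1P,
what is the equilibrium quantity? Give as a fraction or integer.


First find equilibrium price:
118 - 1P = 10 + 1P
P* = 108/2 = 54
Then substitute into demand:
Q* = 118 - 1 * 54 = 64

64


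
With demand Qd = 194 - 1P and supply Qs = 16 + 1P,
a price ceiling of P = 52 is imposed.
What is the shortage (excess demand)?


At P = 52:
Qd = 194 - 1*52 = 142
Qs = 16 + 1*52 = 68
Shortage = Qd - Qs = 142 - 68 = 74

74


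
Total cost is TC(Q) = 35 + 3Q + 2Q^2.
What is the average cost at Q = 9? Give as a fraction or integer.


TC(9) = 35 + 3*9 + 2*9^2
TC(9) = 35 + 27 + 162 = 224
AC = TC/Q = 224/9 = 224/9

224/9


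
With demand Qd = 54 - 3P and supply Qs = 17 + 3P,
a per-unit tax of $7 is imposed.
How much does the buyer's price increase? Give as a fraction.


With a per-unit tax, the buyer's price increase depends on relative slopes.
Supply slope: d = 3, Demand slope: b = 3
Buyer's price increase = d * tax / (b + d)
= 3 * 7 / (3 + 3)
= 21 / 6 = 7/2

7/2


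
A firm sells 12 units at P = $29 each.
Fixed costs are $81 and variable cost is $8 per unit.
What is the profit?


Total Revenue = P * Q = 29 * 12 = $348
Total Cost = FC + VC*Q = 81 + 8*12 = $177
Profit = TR - TC = 348 - 177 = $171

$171


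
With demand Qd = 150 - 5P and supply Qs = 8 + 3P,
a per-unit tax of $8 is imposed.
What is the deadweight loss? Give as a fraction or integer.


Pre-tax equilibrium quantity: Q* = 245/4
Post-tax equilibrium quantity: Q_tax = 185/4
Reduction in quantity: Q* - Q_tax = 15
DWL = (1/2) * tax * (Q* - Q_tax)
DWL = (1/2) * 8 * 15 = 60

60


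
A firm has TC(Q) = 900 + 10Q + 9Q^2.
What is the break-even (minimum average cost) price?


AC(Q) = 900/Q + 10 + 9Q
To minimize: dAC/dQ = -900/Q^2 + 9 = 0
Q^2 = 900/9 = 100
Q* = 10
Min AC = 900/10 + 10 + 9*10
Min AC = 90 + 10 + 90 = 190

190


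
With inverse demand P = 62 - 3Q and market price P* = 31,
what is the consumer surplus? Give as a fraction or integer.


Maximum willingness to pay (at Q=0): P_max = 62
Quantity demanded at P* = 31:
Q* = (62 - 31)/3 = 31/3
CS = (1/2) * Q* * (P_max - P*)
CS = (1/2) * 31/3 * (62 - 31)
CS = (1/2) * 31/3 * 31 = 961/6

961/6


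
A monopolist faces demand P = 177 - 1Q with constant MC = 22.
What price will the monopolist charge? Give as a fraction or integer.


MR = 177 - 2Q
Set MR = MC: 177 - 2Q = 22
Q* = 155/2
Substitute into demand:
P* = 177 - 1*155/2 = 199/2

199/2


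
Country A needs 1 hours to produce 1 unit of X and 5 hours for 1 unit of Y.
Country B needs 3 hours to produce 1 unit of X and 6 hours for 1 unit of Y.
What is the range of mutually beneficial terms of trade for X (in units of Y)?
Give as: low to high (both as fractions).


Opportunity cost of X for Country A = hours_X / hours_Y = 1/5 = 1/5 units of Y
Opportunity cost of X for Country B = hours_X / hours_Y = 3/6 = 1/2 units of Y
Terms of trade must be between the two opportunity costs.
Range: 1/5 to 1/2

1/5 to 1/2


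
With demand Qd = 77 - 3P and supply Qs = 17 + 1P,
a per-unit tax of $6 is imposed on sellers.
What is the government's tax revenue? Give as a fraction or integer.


With tax on sellers, new supply: Qs' = 17 + 1(P - 6)
= 11 + 1P
New equilibrium quantity:
Q_new = 55/2
Tax revenue = tax * Q_new = 6 * 55/2 = 165

165


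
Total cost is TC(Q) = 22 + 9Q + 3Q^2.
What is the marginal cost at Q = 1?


MC = dTC/dQ = 9 + 2*3*Q
At Q = 1:
MC = 9 + 6*1
MC = 9 + 6 = 15

15


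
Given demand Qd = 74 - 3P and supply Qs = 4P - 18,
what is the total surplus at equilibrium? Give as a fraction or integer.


Find equilibrium: 74 - 3P = 4P - 18
74 + 18 = 7P
P* = 92/7 = 92/7
Q* = 4*92/7 - 18 = 242/7
Inverse demand: P = 74/3 - Q/3, so P_max = 74/3
Inverse supply: P = 9/2 + Q/4, so P_min = 9/2
CS = (1/2) * 242/7 * (74/3 - 92/7) = 29282/147
PS = (1/2) * 242/7 * (92/7 - 9/2) = 14641/98
TS = CS + PS = 29282/147 + 14641/98 = 14641/42

14641/42


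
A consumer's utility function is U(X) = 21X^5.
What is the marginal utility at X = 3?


MU = dU/dX = 21*5*X^(5-1)
MU = 105*X^4
At X = 3:
MU = 105 * 3^4
MU = 105 * 81 = 8505

8505


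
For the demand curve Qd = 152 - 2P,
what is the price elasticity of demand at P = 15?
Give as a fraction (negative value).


dQ/dP = -2
At P = 15: Q = 152 - 2*15 = 122
E = (dQ/dP)(P/Q) = (-2)(15/122) = -15/61

-15/61


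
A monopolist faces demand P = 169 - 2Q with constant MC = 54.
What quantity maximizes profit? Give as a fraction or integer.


TR = P*Q = (169 - 2Q)Q = 169Q - 2Q^2
MR = dTR/dQ = 169 - 4Q
Set MR = MC:
169 - 4Q = 54
115 = 4Q
Q* = 115/4 = 115/4

115/4


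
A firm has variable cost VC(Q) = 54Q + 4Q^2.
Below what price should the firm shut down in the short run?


AVC(Q) = VC(Q)/Q = 54 + 4Q
AVC is increasing in Q, so minimum AVC is at Q -> 0+.
Min AVC = 54
The firm should shut down if P < 54.

54


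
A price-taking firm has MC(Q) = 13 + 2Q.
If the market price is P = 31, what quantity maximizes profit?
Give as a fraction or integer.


In perfect competition, profit is maximized where P = MC.
31 = 13 + 2Q
18 = 2Q
Q* = 18/2 = 9

9


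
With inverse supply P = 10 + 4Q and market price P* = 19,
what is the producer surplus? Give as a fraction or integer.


Minimum supply price (at Q=0): P_min = 10
Quantity supplied at P* = 19:
Q* = (19 - 10)/4 = 9/4
PS = (1/2) * Q* * (P* - P_min)
PS = (1/2) * 9/4 * (19 - 10)
PS = (1/2) * 9/4 * 9 = 81/8

81/8


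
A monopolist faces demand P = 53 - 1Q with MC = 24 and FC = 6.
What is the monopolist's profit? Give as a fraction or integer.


MR = MC: 53 - 2Q = 24
Q* = 29/2
P* = 53 - 1*29/2 = 77/2
Profit = (P* - MC)*Q* - FC
= (77/2 - 24)*29/2 - 6
= 29/2*29/2 - 6
= 841/4 - 6 = 817/4

817/4


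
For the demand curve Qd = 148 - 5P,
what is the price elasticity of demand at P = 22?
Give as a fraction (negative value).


dQ/dP = -5
At P = 22: Q = 148 - 5*22 = 38
E = (dQ/dP)(P/Q) = (-5)(22/38) = -55/19

-55/19


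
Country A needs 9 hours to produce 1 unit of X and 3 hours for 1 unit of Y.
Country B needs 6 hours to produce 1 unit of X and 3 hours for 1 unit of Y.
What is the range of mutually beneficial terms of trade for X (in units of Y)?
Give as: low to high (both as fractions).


Opportunity cost of X for Country A = hours_X / hours_Y = 9/3 = 3 units of Y
Opportunity cost of X for Country B = hours_X / hours_Y = 6/3 = 2 units of Y
Terms of trade must be between the two opportunity costs.
Range: 2 to 3

2 to 3


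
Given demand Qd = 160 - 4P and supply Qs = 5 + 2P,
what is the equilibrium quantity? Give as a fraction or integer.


First find equilibrium price:
160 - 4P = 5 + 2P
P* = 155/6 = 155/6
Then substitute into demand:
Q* = 160 - 4 * 155/6 = 170/3

170/3


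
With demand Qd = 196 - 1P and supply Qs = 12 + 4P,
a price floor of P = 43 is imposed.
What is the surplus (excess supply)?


At P = 43:
Qd = 196 - 1*43 = 153
Qs = 12 + 4*43 = 184
Surplus = Qs - Qd = 184 - 153 = 31

31


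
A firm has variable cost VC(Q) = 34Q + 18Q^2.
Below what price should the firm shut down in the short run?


AVC(Q) = VC(Q)/Q = 34 + 18Q
AVC is increasing in Q, so minimum AVC is at Q -> 0+.
Min AVC = 34
The firm should shut down if P < 34.

34


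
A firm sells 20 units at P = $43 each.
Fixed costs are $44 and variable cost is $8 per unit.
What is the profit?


Total Revenue = P * Q = 43 * 20 = $860
Total Cost = FC + VC*Q = 44 + 8*20 = $204
Profit = TR - TC = 860 - 204 = $656

$656


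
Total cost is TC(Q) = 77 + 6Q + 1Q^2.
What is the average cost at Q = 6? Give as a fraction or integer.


TC(6) = 77 + 6*6 + 1*6^2
TC(6) = 77 + 36 + 36 = 149
AC = TC/Q = 149/6 = 149/6

149/6


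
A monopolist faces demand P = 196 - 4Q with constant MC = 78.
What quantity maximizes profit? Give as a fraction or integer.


TR = P*Q = (196 - 4Q)Q = 196Q - 4Q^2
MR = dTR/dQ = 196 - 8Q
Set MR = MC:
196 - 8Q = 78
118 = 8Q
Q* = 118/8 = 59/4

59/4


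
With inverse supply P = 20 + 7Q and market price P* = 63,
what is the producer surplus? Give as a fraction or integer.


Minimum supply price (at Q=0): P_min = 20
Quantity supplied at P* = 63:
Q* = (63 - 20)/7 = 43/7
PS = (1/2) * Q* * (P* - P_min)
PS = (1/2) * 43/7 * (63 - 20)
PS = (1/2) * 43/7 * 43 = 1849/14

1849/14


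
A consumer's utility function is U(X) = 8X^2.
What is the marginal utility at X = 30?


MU = dU/dX = 8*2*X^(2-1)
MU = 16*X^1
At X = 30:
MU = 16 * 30^1
MU = 16 * 30 = 480

480


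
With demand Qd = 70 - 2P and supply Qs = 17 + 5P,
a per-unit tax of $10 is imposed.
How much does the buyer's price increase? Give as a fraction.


With a per-unit tax, the buyer's price increase depends on relative slopes.
Supply slope: d = 5, Demand slope: b = 2
Buyer's price increase = d * tax / (b + d)
= 5 * 10 / (2 + 5)
= 50 / 7 = 50/7

50/7


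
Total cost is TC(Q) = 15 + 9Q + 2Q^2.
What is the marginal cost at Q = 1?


MC = dTC/dQ = 9 + 2*2*Q
At Q = 1:
MC = 9 + 4*1
MC = 9 + 4 = 13

13


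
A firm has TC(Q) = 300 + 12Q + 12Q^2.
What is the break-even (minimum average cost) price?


AC(Q) = 300/Q + 12 + 12Q
To minimize: dAC/dQ = -300/Q^2 + 12 = 0
Q^2 = 300/12 = 25
Q* = 5
Min AC = 300/5 + 12 + 12*5
Min AC = 60 + 12 + 60 = 132

132


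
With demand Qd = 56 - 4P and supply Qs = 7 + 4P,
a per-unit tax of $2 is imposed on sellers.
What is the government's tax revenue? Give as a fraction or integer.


With tax on sellers, new supply: Qs' = 7 + 4(P - 2)
= 4P - 1
New equilibrium quantity:
Q_new = 55/2
Tax revenue = tax * Q_new = 2 * 55/2 = 55

55


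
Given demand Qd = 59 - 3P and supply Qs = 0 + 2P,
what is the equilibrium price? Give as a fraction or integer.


At equilibrium, Qd = Qs.
59 - 3P = 0 + 2P
59 - 0 = 3P + 2P
59 = 5P
P* = 59/5 = 59/5

59/5


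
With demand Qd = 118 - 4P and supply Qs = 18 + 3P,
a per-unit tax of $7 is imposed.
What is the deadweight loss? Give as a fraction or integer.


Pre-tax equilibrium quantity: Q* = 426/7
Post-tax equilibrium quantity: Q_tax = 342/7
Reduction in quantity: Q* - Q_tax = 12
DWL = (1/2) * tax * (Q* - Q_tax)
DWL = (1/2) * 7 * 12 = 42

42


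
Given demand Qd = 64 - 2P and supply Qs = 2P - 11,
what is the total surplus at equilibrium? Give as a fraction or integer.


Find equilibrium: 64 - 2P = 2P - 11
64 + 11 = 4P
P* = 75/4 = 75/4
Q* = 2*75/4 - 11 = 53/2
Inverse demand: P = 32 - Q/2, so P_max = 32
Inverse supply: P = 11/2 + Q/2, so P_min = 11/2
CS = (1/2) * 53/2 * (32 - 75/4) = 2809/16
PS = (1/2) * 53/2 * (75/4 - 11/2) = 2809/16
TS = CS + PS = 2809/16 + 2809/16 = 2809/8

2809/8


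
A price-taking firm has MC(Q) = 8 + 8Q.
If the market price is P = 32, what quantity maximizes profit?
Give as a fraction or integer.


In perfect competition, profit is maximized where P = MC.
32 = 8 + 8Q
24 = 8Q
Q* = 24/8 = 3

3


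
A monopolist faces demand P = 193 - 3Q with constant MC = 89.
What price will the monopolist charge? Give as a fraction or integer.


MR = 193 - 6Q
Set MR = MC: 193 - 6Q = 89
Q* = 52/3
Substitute into demand:
P* = 193 - 3*52/3 = 141

141


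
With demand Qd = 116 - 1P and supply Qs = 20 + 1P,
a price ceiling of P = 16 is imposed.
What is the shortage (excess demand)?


At P = 16:
Qd = 116 - 1*16 = 100
Qs = 20 + 1*16 = 36
Shortage = Qd - Qs = 100 - 36 = 64

64


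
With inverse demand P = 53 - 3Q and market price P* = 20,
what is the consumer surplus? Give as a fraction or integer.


Maximum willingness to pay (at Q=0): P_max = 53
Quantity demanded at P* = 20:
Q* = (53 - 20)/3 = 11
CS = (1/2) * Q* * (P_max - P*)
CS = (1/2) * 11 * (53 - 20)
CS = (1/2) * 11 * 33 = 363/2

363/2


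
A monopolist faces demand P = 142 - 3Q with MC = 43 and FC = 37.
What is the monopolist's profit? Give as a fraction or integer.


MR = MC: 142 - 6Q = 43
Q* = 33/2
P* = 142 - 3*33/2 = 185/2
Profit = (P* - MC)*Q* - FC
= (185/2 - 43)*33/2 - 37
= 99/2*33/2 - 37
= 3267/4 - 37 = 3119/4

3119/4


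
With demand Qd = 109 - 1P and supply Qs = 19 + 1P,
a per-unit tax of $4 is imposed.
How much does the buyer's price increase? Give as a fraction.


With a per-unit tax, the buyer's price increase depends on relative slopes.
Supply slope: d = 1, Demand slope: b = 1
Buyer's price increase = d * tax / (b + d)
= 1 * 4 / (1 + 1)
= 4 / 2 = 2

2


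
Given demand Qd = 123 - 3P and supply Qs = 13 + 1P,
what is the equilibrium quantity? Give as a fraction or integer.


First find equilibrium price:
123 - 3P = 13 + 1P
P* = 110/4 = 55/2
Then substitute into demand:
Q* = 123 - 3 * 55/2 = 81/2

81/2


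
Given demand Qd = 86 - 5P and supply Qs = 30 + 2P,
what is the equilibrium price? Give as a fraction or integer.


At equilibrium, Qd = Qs.
86 - 5P = 30 + 2P
86 - 30 = 5P + 2P
56 = 7P
P* = 56/7 = 8

8


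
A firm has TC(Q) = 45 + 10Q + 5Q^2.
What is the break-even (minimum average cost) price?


AC(Q) = 45/Q + 10 + 5Q
To minimize: dAC/dQ = -45/Q^2 + 5 = 0
Q^2 = 45/5 = 9
Q* = 3
Min AC = 45/3 + 10 + 5*3
Min AC = 15 + 10 + 15 = 40

40


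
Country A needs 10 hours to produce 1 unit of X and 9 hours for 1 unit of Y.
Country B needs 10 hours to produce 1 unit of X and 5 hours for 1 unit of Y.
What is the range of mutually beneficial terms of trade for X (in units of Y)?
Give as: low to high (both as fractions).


Opportunity cost of X for Country A = hours_X / hours_Y = 10/9 = 10/9 units of Y
Opportunity cost of X for Country B = hours_X / hours_Y = 10/5 = 2 units of Y
Terms of trade must be between the two opportunity costs.
Range: 10/9 to 2

10/9 to 2


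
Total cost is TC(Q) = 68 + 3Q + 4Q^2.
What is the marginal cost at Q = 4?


MC = dTC/dQ = 3 + 2*4*Q
At Q = 4:
MC = 3 + 8*4
MC = 3 + 32 = 35

35


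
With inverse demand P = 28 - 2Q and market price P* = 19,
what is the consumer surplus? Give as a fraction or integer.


Maximum willingness to pay (at Q=0): P_max = 28
Quantity demanded at P* = 19:
Q* = (28 - 19)/2 = 9/2
CS = (1/2) * Q* * (P_max - P*)
CS = (1/2) * 9/2 * (28 - 19)
CS = (1/2) * 9/2 * 9 = 81/4

81/4


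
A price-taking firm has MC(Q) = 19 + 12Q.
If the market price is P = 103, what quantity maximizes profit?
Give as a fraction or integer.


In perfect competition, profit is maximized where P = MC.
103 = 19 + 12Q
84 = 12Q
Q* = 84/12 = 7

7


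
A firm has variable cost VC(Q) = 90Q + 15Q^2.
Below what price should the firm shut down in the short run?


AVC(Q) = VC(Q)/Q = 90 + 15Q
AVC is increasing in Q, so minimum AVC is at Q -> 0+.
Min AVC = 90
The firm should shut down if P < 90.

90


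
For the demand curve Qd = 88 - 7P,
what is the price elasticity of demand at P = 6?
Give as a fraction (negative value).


dQ/dP = -7
At P = 6: Q = 88 - 7*6 = 46
E = (dQ/dP)(P/Q) = (-7)(6/46) = -21/23

-21/23


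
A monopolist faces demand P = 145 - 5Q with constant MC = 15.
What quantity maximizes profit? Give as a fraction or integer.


TR = P*Q = (145 - 5Q)Q = 145Q - 5Q^2
MR = dTR/dQ = 145 - 10Q
Set MR = MC:
145 - 10Q = 15
130 = 10Q
Q* = 130/10 = 13

13


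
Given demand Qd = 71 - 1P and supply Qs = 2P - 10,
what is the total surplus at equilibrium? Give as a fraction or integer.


Find equilibrium: 71 - 1P = 2P - 10
71 + 10 = 3P
P* = 81/3 = 27
Q* = 2*27 - 10 = 44
Inverse demand: P = 71 - Q/1, so P_max = 71
Inverse supply: P = 5 + Q/2, so P_min = 5
CS = (1/2) * 44 * (71 - 27) = 968
PS = (1/2) * 44 * (27 - 5) = 484
TS = CS + PS = 968 + 484 = 1452

1452


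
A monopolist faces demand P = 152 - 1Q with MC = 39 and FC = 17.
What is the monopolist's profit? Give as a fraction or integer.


MR = MC: 152 - 2Q = 39
Q* = 113/2
P* = 152 - 1*113/2 = 191/2
Profit = (P* - MC)*Q* - FC
= (191/2 - 39)*113/2 - 17
= 113/2*113/2 - 17
= 12769/4 - 17 = 12701/4

12701/4


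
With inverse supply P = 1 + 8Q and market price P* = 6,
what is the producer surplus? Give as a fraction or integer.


Minimum supply price (at Q=0): P_min = 1
Quantity supplied at P* = 6:
Q* = (6 - 1)/8 = 5/8
PS = (1/2) * Q* * (P* - P_min)
PS = (1/2) * 5/8 * (6 - 1)
PS = (1/2) * 5/8 * 5 = 25/16

25/16


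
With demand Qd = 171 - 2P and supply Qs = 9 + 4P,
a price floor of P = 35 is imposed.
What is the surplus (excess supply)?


At P = 35:
Qd = 171 - 2*35 = 101
Qs = 9 + 4*35 = 149
Surplus = Qs - Qd = 149 - 101 = 48

48


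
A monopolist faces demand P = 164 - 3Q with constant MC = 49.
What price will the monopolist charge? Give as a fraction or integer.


MR = 164 - 6Q
Set MR = MC: 164 - 6Q = 49
Q* = 115/6
Substitute into demand:
P* = 164 - 3*115/6 = 213/2

213/2


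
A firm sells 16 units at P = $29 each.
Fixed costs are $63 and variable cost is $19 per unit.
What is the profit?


Total Revenue = P * Q = 29 * 16 = $464
Total Cost = FC + VC*Q = 63 + 19*16 = $367
Profit = TR - TC = 464 - 367 = $97

$97


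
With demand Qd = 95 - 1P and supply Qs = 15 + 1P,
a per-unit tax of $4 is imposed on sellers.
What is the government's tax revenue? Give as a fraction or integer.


With tax on sellers, new supply: Qs' = 15 + 1(P - 4)
= 11 + 1P
New equilibrium quantity:
Q_new = 53
Tax revenue = tax * Q_new = 4 * 53 = 212

212


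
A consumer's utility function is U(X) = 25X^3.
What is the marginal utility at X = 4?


MU = dU/dX = 25*3*X^(3-1)
MU = 75*X^2
At X = 4:
MU = 75 * 4^2
MU = 75 * 16 = 1200

1200


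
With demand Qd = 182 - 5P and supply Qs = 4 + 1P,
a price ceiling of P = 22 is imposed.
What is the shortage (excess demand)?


At P = 22:
Qd = 182 - 5*22 = 72
Qs = 4 + 1*22 = 26
Shortage = Qd - Qs = 72 - 26 = 46

46


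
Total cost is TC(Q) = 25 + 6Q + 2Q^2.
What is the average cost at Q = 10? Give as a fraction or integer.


TC(10) = 25 + 6*10 + 2*10^2
TC(10) = 25 + 60 + 200 = 285
AC = TC/Q = 285/10 = 57/2

57/2


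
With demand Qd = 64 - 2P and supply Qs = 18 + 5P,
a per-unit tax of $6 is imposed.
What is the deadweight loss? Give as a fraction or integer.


Pre-tax equilibrium quantity: Q* = 356/7
Post-tax equilibrium quantity: Q_tax = 296/7
Reduction in quantity: Q* - Q_tax = 60/7
DWL = (1/2) * tax * (Q* - Q_tax)
DWL = (1/2) * 6 * 60/7 = 180/7

180/7


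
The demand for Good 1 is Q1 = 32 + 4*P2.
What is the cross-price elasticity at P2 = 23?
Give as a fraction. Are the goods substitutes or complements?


dQ1/dP2 = 4
At P2 = 23: Q1 = 32 + 4*23 = 124
Exy = (dQ1/dP2)(P2/Q1) = 4 * 23 / 124 = 23/31
Since Exy > 0, the goods are substitutes.

23/31 (substitutes)


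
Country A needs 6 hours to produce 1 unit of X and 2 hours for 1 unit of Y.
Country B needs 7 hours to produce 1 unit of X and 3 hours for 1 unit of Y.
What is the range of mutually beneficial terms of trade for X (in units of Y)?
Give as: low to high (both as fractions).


Opportunity cost of X for Country A = hours_X / hours_Y = 6/2 = 3 units of Y
Opportunity cost of X for Country B = hours_X / hours_Y = 7/3 = 7/3 units of Y
Terms of trade must be between the two opportunity costs.
Range: 7/3 to 3

7/3 to 3


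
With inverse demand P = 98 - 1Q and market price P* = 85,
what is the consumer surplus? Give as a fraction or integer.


Maximum willingness to pay (at Q=0): P_max = 98
Quantity demanded at P* = 85:
Q* = (98 - 85)/1 = 13
CS = (1/2) * Q* * (P_max - P*)
CS = (1/2) * 13 * (98 - 85)
CS = (1/2) * 13 * 13 = 169/2

169/2


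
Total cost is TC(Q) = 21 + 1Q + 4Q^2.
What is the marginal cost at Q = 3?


MC = dTC/dQ = 1 + 2*4*Q
At Q = 3:
MC = 1 + 8*3
MC = 1 + 24 = 25

25


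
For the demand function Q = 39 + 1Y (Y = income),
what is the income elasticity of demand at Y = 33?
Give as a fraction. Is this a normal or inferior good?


dQ/dY = 1
At Y = 33: Q = 39 + 1*33 = 72
Ey = (dQ/dY)(Y/Q) = 1 * 33 / 72 = 11/24
Since Ey > 0, this is a normal good.

11/24 (normal good)


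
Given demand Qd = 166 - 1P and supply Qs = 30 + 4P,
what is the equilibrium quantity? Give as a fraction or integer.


First find equilibrium price:
166 - 1P = 30 + 4P
P* = 136/5 = 136/5
Then substitute into demand:
Q* = 166 - 1 * 136/5 = 694/5

694/5


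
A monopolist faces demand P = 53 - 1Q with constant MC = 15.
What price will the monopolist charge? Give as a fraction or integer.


MR = 53 - 2Q
Set MR = MC: 53 - 2Q = 15
Q* = 19
Substitute into demand:
P* = 53 - 1*19 = 34

34


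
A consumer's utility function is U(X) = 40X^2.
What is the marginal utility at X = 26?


MU = dU/dX = 40*2*X^(2-1)
MU = 80*X^1
At X = 26:
MU = 80 * 26^1
MU = 80 * 26 = 2080

2080


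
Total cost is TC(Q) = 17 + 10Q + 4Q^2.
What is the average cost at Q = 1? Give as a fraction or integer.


TC(1) = 17 + 10*1 + 4*1^2
TC(1) = 17 + 10 + 4 = 31
AC = TC/Q = 31/1 = 31

31


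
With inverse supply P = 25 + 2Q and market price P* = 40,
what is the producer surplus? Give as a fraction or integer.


Minimum supply price (at Q=0): P_min = 25
Quantity supplied at P* = 40:
Q* = (40 - 25)/2 = 15/2
PS = (1/2) * Q* * (P* - P_min)
PS = (1/2) * 15/2 * (40 - 25)
PS = (1/2) * 15/2 * 15 = 225/4

225/4


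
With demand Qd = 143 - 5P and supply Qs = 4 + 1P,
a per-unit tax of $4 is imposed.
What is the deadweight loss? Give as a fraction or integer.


Pre-tax equilibrium quantity: Q* = 163/6
Post-tax equilibrium quantity: Q_tax = 143/6
Reduction in quantity: Q* - Q_tax = 10/3
DWL = (1/2) * tax * (Q* - Q_tax)
DWL = (1/2) * 4 * 10/3 = 20/3

20/3


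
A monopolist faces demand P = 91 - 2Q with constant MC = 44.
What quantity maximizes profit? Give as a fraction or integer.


TR = P*Q = (91 - 2Q)Q = 91Q - 2Q^2
MR = dTR/dQ = 91 - 4Q
Set MR = MC:
91 - 4Q = 44
47 = 4Q
Q* = 47/4 = 47/4

47/4


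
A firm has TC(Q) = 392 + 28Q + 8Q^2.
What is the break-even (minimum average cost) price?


AC(Q) = 392/Q + 28 + 8Q
To minimize: dAC/dQ = -392/Q^2 + 8 = 0
Q^2 = 392/8 = 49
Q* = 7
Min AC = 392/7 + 28 + 8*7
Min AC = 56 + 28 + 56 = 140

140


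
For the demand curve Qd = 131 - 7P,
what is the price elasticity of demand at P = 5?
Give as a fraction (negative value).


dQ/dP = -7
At P = 5: Q = 131 - 7*5 = 96
E = (dQ/dP)(P/Q) = (-7)(5/96) = -35/96

-35/96


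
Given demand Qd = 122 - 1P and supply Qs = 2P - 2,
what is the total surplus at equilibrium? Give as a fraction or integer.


Find equilibrium: 122 - 1P = 2P - 2
122 + 2 = 3P
P* = 124/3 = 124/3
Q* = 2*124/3 - 2 = 242/3
Inverse demand: P = 122 - Q/1, so P_max = 122
Inverse supply: P = 1 + Q/2, so P_min = 1
CS = (1/2) * 242/3 * (122 - 124/3) = 29282/9
PS = (1/2) * 242/3 * (124/3 - 1) = 14641/9
TS = CS + PS = 29282/9 + 14641/9 = 14641/3

14641/3


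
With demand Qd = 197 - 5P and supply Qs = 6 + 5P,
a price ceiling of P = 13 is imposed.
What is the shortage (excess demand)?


At P = 13:
Qd = 197 - 5*13 = 132
Qs = 6 + 5*13 = 71
Shortage = Qd - Qs = 132 - 71 = 61

61


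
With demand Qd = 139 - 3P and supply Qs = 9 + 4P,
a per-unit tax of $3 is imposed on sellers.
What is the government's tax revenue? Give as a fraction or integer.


With tax on sellers, new supply: Qs' = 9 + 4(P - 3)
= 4P - 3
New equilibrium quantity:
Q_new = 547/7
Tax revenue = tax * Q_new = 3 * 547/7 = 1641/7

1641/7


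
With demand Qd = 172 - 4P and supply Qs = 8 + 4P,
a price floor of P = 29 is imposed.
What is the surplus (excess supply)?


At P = 29:
Qd = 172 - 4*29 = 56
Qs = 8 + 4*29 = 124
Surplus = Qs - Qd = 124 - 56 = 68

68


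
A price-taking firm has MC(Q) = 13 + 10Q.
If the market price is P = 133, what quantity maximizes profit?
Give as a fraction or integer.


In perfect competition, profit is maximized where P = MC.
133 = 13 + 10Q
120 = 10Q
Q* = 120/10 = 12

12


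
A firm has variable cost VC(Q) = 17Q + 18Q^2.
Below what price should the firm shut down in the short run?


AVC(Q) = VC(Q)/Q = 17 + 18Q
AVC is increasing in Q, so minimum AVC is at Q -> 0+.
Min AVC = 17
The firm should shut down if P < 17.

17


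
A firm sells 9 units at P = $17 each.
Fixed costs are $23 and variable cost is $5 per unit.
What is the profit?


Total Revenue = P * Q = 17 * 9 = $153
Total Cost = FC + VC*Q = 23 + 5*9 = $68
Profit = TR - TC = 153 - 68 = $85

$85


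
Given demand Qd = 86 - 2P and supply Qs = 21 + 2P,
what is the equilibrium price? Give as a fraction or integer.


At equilibrium, Qd = Qs.
86 - 2P = 21 + 2P
86 - 21 = 2P + 2P
65 = 4P
P* = 65/4 = 65/4

65/4


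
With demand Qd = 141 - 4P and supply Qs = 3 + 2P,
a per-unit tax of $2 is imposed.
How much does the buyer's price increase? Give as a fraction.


With a per-unit tax, the buyer's price increase depends on relative slopes.
Supply slope: d = 2, Demand slope: b = 4
Buyer's price increase = d * tax / (b + d)
= 2 * 2 / (4 + 2)
= 4 / 6 = 2/3

2/3


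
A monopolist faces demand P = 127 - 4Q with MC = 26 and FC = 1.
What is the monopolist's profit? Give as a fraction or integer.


MR = MC: 127 - 8Q = 26
Q* = 101/8
P* = 127 - 4*101/8 = 153/2
Profit = (P* - MC)*Q* - FC
= (153/2 - 26)*101/8 - 1
= 101/2*101/8 - 1
= 10201/16 - 1 = 10185/16

10185/16


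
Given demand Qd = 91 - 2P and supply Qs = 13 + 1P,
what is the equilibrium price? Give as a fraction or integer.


At equilibrium, Qd = Qs.
91 - 2P = 13 + 1P
91 - 13 = 2P + 1P
78 = 3P
P* = 78/3 = 26

26


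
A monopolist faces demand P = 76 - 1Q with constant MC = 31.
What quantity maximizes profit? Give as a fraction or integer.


TR = P*Q = (76 - 1Q)Q = 76Q - 1Q^2
MR = dTR/dQ = 76 - 2Q
Set MR = MC:
76 - 2Q = 31
45 = 2Q
Q* = 45/2 = 45/2

45/2


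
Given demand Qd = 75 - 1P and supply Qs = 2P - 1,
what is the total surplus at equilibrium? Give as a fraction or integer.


Find equilibrium: 75 - 1P = 2P - 1
75 + 1 = 3P
P* = 76/3 = 76/3
Q* = 2*76/3 - 1 = 149/3
Inverse demand: P = 75 - Q/1, so P_max = 75
Inverse supply: P = 1/2 + Q/2, so P_min = 1/2
CS = (1/2) * 149/3 * (75 - 76/3) = 22201/18
PS = (1/2) * 149/3 * (76/3 - 1/2) = 22201/36
TS = CS + PS = 22201/18 + 22201/36 = 22201/12

22201/12


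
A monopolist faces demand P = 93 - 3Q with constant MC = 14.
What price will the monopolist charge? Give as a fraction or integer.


MR = 93 - 6Q
Set MR = MC: 93 - 6Q = 14
Q* = 79/6
Substitute into demand:
P* = 93 - 3*79/6 = 107/2

107/2


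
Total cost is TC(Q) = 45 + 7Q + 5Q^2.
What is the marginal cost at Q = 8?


MC = dTC/dQ = 7 + 2*5*Q
At Q = 8:
MC = 7 + 10*8
MC = 7 + 80 = 87

87


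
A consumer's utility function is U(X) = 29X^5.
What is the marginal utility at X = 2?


MU = dU/dX = 29*5*X^(5-1)
MU = 145*X^4
At X = 2:
MU = 145 * 2^4
MU = 145 * 16 = 2320

2320


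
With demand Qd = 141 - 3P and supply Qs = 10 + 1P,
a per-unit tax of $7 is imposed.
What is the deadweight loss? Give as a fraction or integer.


Pre-tax equilibrium quantity: Q* = 171/4
Post-tax equilibrium quantity: Q_tax = 75/2
Reduction in quantity: Q* - Q_tax = 21/4
DWL = (1/2) * tax * (Q* - Q_tax)
DWL = (1/2) * 7 * 21/4 = 147/8

147/8
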